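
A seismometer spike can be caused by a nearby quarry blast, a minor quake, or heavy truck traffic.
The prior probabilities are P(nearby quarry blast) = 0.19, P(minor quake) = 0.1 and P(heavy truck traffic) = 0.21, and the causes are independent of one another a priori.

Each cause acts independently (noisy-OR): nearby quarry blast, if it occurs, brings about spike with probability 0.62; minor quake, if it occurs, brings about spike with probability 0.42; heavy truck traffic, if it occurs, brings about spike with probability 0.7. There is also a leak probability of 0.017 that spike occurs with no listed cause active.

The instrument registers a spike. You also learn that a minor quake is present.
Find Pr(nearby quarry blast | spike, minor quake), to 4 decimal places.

Pr(nearby quarry blast | spike, minor quake) ≈ 0.2713

Under noisy-OR, P(spike | causes) = 1 − (1−0.017)·∏(1−qᵢ) over the active causes.
Numerator (weight on configurations with nearby quarry blast): 0.117580 + 0.037307 = 0.154887
Denominator P(spike | minor quake): 0.42986·0.81·0.79 + 0.828958·0.81·0.21 + 0.783347·0.19·0.79 + 0.935004·0.19·0.21 = 0.570960
Posterior = 0.154887 / 0.570960 ≈ 0.2713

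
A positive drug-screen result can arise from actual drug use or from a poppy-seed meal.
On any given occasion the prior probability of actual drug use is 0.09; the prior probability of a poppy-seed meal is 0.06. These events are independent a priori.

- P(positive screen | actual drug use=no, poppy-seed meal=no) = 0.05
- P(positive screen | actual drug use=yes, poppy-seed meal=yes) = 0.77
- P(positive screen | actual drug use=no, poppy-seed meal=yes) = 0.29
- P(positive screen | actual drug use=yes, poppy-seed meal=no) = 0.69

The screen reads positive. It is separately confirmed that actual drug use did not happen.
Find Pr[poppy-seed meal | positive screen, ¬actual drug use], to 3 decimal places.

For the numerator, keep only poppy-seed meal=true terms: 0.29×0.06 = 0.017400
Normalizer over all consistent configurations: 0.05×0.94 + 0.29×0.06 = 0.064400
P(poppy-seed meal | positive screen, ¬actual drug use) = 0.017400/0.064400 ≈ 0.270

Pr[poppy-seed meal | positive screen, ¬actual drug use] ≈ 0.270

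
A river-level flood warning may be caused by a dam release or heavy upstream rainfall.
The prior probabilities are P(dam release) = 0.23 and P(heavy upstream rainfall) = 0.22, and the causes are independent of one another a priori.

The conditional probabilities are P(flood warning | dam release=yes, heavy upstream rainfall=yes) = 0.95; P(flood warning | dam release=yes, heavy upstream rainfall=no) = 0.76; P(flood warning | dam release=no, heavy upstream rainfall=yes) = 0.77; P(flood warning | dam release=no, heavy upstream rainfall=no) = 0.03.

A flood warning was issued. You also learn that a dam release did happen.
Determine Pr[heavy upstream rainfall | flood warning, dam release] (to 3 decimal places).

P(flood warning | dam release) = 0.76·0.78 + 0.95·0.22 = 0.592800 + 0.209000 = 0.801800
Of this, 0.209000 comes from 0.95·0.22 (the heavy upstream rainfall=true cases).
P(heavy upstream rainfall | flood warning, dam release) = 0.209000 / 0.801800 ≈ 0.261

Pr[heavy upstream rainfall | flood warning, dam release] ≈ 0.261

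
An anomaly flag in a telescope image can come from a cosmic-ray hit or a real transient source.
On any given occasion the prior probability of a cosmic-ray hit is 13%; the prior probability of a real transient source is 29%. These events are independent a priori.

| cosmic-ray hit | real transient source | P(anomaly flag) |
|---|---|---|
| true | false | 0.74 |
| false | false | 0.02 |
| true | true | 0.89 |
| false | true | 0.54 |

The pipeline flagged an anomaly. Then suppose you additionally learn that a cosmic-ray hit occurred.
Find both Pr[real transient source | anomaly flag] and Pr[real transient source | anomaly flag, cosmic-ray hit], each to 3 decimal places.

P(anomaly flag) = 0.02×0.87×0.71 + 0.54×0.87×0.29 + 0.74×0.13×0.71 + 0.89×0.13×0.29 = 0.012354 + 0.136242 + 0.068302 + 0.033553 = 0.250451
The real transient source-present share is 0.136242 + 0.033553 = 0.169795.
Hence the posterior is 0.169795/0.250451 ≈ 0.678.

With the extra evidence:
Sum P(anomaly flag|·) weighted by the priors over both values of real transient source:
  P(anomaly flag | cosmic-ray hit) = 0.74*0.71 + 0.89*0.29
        = 0.525400 + 0.258100 = 0.783500
The terms with real transient source present sum to 0.258100, so
  P(real transient source | anomaly flag, cosmic-ray hit) = 0.258100 / 0.783500 ≈ 0.329

Pr[real transient source | anomaly flag] ≈ 0.678; Pr[real transient source | anomaly flag, cosmic-ray hit] ≈ 0.329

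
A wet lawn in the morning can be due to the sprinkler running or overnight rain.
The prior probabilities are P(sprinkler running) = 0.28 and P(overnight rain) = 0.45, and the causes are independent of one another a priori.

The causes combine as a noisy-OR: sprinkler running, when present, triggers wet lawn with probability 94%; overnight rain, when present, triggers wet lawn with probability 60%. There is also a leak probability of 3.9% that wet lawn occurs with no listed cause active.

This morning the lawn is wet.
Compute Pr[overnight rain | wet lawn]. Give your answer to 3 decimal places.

Under noisy-OR, P(wet lawn | causes) = 1 − (1−0.039)·∏(1−qᵢ) over the active causes.
P(wet lawn) = 0.039×0.72×0.55 + 0.6156×0.72×0.45 + 0.94234×0.28×0.55 + 0.976936×0.28×0.45 = 0.015444 + 0.199454 + 0.145120 + 0.123094 = 0.483112
Of this, 0.322548 comes from 0.199454 + 0.123094 (the overnight rain=true cases).
Hence the posterior is 0.322548/0.483112 ≈ 0.668.

Pr[overnight rain | wet lawn] ≈ 0.668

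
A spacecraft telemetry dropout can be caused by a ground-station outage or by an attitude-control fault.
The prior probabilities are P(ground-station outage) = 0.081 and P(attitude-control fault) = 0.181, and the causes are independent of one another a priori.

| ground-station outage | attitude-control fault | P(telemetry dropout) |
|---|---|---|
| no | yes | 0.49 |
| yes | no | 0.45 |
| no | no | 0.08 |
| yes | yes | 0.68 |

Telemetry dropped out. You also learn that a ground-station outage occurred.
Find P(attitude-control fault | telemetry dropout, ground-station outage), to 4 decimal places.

P(attitude-control fault | telemetry dropout, ground-station outage) ≈ 0.2504

Enumerate both values of attitude-control fault and weight by the priors:
  P(telemetry dropout | ground-station outage) = 0.45*0.819 + 0.68*0.181
        = 0.368550 + 0.123080 = 0.491630
The terms with attitude-control fault present sum to 0.123080, so
  P(attitude-control fault | telemetry dropout, ground-station outage) = 0.123080 / 0.491630 ≈ 0.2504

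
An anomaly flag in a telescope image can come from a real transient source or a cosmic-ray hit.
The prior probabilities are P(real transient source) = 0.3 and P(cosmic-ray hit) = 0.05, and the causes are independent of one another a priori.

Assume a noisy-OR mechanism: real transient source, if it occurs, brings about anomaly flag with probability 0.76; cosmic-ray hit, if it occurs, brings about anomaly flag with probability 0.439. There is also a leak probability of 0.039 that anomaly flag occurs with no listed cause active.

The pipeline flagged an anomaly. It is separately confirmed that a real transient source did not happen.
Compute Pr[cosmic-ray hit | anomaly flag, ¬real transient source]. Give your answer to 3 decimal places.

Pr[cosmic-ray hit | anomaly flag, ¬real transient source] ≈ 0.383

Under noisy-OR, P(anomaly flag | causes) = 1 − (1−0.039)·∏(1−qᵢ) over the active causes.
Sum P(anomaly flag|·) weighted by the priors over both values of cosmic-ray hit:
  P(anomaly flag | ¬real transient source) = 0.039*0.95 + 0.460879*0.05
        = 0.037050 + 0.023044 = 0.060094
Configurations with cosmic-ray hit contribute 0.023044, so
  P(cosmic-ray hit | anomaly flag, ¬real transient source) = 0.023044 / 0.060094 ≈ 0.383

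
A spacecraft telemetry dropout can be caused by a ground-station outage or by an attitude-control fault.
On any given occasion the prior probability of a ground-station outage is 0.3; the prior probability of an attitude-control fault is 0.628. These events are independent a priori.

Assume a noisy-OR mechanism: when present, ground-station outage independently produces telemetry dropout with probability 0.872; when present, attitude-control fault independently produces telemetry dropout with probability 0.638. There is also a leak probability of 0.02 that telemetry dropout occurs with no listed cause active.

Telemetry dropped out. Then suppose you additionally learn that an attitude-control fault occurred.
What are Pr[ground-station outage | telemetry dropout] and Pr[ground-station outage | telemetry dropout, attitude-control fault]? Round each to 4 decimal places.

Under noisy-OR, P(telemetry dropout | causes) = 1 − (1−0.02)·∏(1−qᵢ) over the active causes.
Weight on ground-station outage=true, given the evidence: 0.097601 + 0.179845 = 0.277446
Normalizer over all consistent configurations: 0.02*0.7*0.372 + 0.64524*0.7*0.628 + 0.87456*0.3*0.372 + 0.954591*0.3*0.628 = 0.566302
Posterior = 0.277446 / 0.566302 ≈ 0.4899

Now condition on the additional information:
Sum P(telemetry dropout|·) weighted by the priors over both values of ground-station outage:
  P(telemetry dropout | attitude-control fault) = 0.64524·0.7 + 0.954591·0.3
        = 0.451668 + 0.286377 = 0.738045
Keeping only the ground-station outage-present terms gives 0.286377, so
  P(ground-station outage | telemetry dropout, attitude-control fault) = 0.286377 / 0.738045 ≈ 0.3880
— attitude-control fault explains away the evidence for ground-station outage.

Pr[ground-station outage | telemetry dropout] ≈ 0.4899; Pr[ground-station outage | telemetry dropout, attitude-control fault] ≈ 0.3880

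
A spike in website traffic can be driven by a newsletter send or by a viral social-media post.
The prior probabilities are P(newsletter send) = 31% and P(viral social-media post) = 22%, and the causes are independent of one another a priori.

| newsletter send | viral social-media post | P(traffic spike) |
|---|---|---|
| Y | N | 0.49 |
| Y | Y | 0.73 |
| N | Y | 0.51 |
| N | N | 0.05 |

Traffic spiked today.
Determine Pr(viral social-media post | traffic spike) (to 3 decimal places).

Pr(viral social-media post | traffic spike) ≈ 0.467

Enumerate the 4 (newsletter send, viral social-media post) configurations and weight by the priors:
  P(traffic spike) = 0.05*0.69*0.78 + 0.51*0.69*0.22 + 0.49*0.31*0.78 + 0.73*0.31*0.22
        = 0.026910 + 0.077418 + 0.118482 + 0.049786 = 0.272596
Configurations with viral social-media post contribute 0.127204, so
  P(viral social-media post | traffic spike) = 0.127204 / 0.272596 ≈ 0.467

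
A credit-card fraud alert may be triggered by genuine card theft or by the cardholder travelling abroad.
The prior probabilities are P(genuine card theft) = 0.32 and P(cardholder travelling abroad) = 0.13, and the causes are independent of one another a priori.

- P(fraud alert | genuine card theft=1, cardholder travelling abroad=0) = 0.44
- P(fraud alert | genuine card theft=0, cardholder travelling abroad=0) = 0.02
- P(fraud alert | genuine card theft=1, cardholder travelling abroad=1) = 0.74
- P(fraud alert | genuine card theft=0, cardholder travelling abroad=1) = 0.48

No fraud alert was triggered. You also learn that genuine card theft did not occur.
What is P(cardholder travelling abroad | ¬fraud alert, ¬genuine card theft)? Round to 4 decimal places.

Enumerate both values of cardholder travelling abroad and weight by the priors:
  P(¬fraud alert | ¬genuine card theft) = 0.98×0.87 + 0.52×0.13
        = 0.852600 + 0.067600 = 0.920200
Keeping only the cardholder travelling abroad-present terms gives 0.067600, so
  P(cardholder travelling abroad | ¬fraud alert, ¬genuine card theft) = 0.067600 / 0.920200 ≈ 0.0735

P(cardholder travelling abroad | ¬fraud alert, ¬genuine card theft) ≈ 0.0735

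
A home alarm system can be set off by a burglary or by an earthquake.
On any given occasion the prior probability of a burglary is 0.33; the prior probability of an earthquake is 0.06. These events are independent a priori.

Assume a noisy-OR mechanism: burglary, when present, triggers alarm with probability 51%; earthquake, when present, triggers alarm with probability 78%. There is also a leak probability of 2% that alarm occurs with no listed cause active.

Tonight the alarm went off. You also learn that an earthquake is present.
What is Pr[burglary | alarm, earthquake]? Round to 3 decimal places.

Under noisy-OR, P(alarm | causes) = 1 − (1−0.02)·∏(1−qᵢ) over the active causes.
Enumerate both values of burglary and weight by the priors:
  P(alarm | earthquake) = 0.7844*0.67 + 0.894356*0.33
        = 0.525548 + 0.295137 = 0.820685
The terms with burglary present sum to 0.295137, so
  P(burglary | alarm, earthquake) = 0.295137 / 0.820685 ≈ 0.360

Pr[burglary | alarm, earthquake] ≈ 0.360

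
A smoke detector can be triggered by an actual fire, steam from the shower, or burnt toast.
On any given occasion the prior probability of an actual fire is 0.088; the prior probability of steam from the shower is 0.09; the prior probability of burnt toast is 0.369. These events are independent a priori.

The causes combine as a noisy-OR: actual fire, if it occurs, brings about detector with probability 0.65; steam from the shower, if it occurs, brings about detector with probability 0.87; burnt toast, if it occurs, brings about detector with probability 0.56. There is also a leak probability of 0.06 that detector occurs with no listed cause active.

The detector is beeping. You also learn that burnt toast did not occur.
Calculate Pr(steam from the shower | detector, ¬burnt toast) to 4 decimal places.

Pr(steam from the shower | detector, ¬burnt toast) ≈ 0.4348

Under noisy-OR, P(detector | causes) = 1 − (1−0.06)·∏(1−qᵢ) over the active causes.
Weight on steam from the shower=true, given the evidence: 0.072050 + 0.007581 = 0.079631
Denominator P(detector | ¬burnt toast): 0.06*0.912*0.91 + 0.8778*0.912*0.09 + 0.671*0.088*0.91 + 0.95723*0.088*0.09 = 0.183160
P(steam from the shower | detector, ¬burnt toast) = 0.079631/0.183160 ≈ 0.4348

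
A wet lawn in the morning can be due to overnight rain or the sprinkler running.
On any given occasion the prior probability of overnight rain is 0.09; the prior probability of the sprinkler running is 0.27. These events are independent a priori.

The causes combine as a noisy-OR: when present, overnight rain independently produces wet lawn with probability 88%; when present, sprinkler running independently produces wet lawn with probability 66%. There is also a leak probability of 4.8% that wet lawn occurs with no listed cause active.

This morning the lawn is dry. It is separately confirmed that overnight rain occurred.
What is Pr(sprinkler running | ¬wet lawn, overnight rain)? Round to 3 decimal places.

Under noisy-OR, P(wet lawn | causes) = 1 − (1−0.048)·∏(1−qᵢ) over the active causes.
For the numerator, keep only sprinkler running=true terms: 0.038842×0.27 = 0.010487
The normalizing constant is 0.11424×0.73 + 0.038842×0.27 = 0.093882
Posterior = 0.010487 / 0.093882 ≈ 0.112

Pr(sprinkler running | ¬wet lawn, overnight rain) ≈ 0.112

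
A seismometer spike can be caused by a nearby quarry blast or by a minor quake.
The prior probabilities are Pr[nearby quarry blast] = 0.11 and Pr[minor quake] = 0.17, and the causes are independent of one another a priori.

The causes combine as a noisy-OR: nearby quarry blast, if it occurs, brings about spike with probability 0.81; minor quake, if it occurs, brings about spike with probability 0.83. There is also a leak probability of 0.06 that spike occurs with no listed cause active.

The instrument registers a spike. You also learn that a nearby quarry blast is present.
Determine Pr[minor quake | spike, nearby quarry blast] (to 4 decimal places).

Under noisy-OR, P(spike | causes) = 1 − (1−0.06)·∏(1−qᵢ) over the active causes.
For the numerator, keep only minor quake=true terms: 0.969638×0.17 = 0.164838
Denominator P(spike | nearby quarry blast): 0.8214×0.83 + 0.969638×0.17 = 0.846600
Posterior = 0.164838 / 0.846600 ≈ 0.1947

Pr[minor quake | spike, nearby quarry blast] ≈ 0.1947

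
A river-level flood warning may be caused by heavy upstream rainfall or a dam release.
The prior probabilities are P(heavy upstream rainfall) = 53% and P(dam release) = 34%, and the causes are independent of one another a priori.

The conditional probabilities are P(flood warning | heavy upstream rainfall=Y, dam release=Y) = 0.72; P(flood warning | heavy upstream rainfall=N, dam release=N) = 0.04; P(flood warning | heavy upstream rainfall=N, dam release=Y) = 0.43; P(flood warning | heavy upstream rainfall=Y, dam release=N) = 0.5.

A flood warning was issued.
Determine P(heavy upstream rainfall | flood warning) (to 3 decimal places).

P(flood warning) = 0.04*0.47*0.66 + 0.43*0.47*0.34 + 0.5*0.53*0.66 + 0.72*0.53*0.34 = 0.012408 + 0.068714 + 0.174900 + 0.129744 = 0.385766
Restricting to configurations with heavy upstream rainfall present: 0.174900 + 0.129744 = 0.304644.
Hence the posterior is 0.304644/0.385766 ≈ 0.790.

P(heavy upstream rainfall | flood warning) ≈ 0.790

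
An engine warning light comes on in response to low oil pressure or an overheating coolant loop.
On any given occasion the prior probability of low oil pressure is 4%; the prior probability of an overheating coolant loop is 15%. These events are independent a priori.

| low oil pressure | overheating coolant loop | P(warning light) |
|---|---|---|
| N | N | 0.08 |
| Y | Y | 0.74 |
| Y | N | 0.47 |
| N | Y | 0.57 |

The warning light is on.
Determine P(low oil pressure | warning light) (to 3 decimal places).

Numerator (weight on configurations with low oil pressure): 0.015980 + 0.004440 = 0.020420
Denominator P(warning light): 0.08·0.96·0.85 + 0.57·0.96·0.15 + 0.47·0.04·0.85 + 0.74·0.04·0.15 = 0.167780
Posterior = 0.020420 / 0.167780 ≈ 0.122

P(low oil pressure | warning light) ≈ 0.122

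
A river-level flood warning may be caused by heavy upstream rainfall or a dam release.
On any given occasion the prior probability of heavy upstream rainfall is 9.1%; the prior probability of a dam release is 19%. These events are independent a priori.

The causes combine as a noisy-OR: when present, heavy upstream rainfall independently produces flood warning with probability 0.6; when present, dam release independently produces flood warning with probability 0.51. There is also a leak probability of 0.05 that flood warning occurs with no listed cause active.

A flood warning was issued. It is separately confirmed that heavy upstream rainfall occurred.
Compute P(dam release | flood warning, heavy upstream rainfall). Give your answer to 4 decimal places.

Under noisy-OR, P(flood warning | causes) = 1 − (1−0.05)·∏(1−qᵢ) over the active causes.
Enumerate both values of dam release and weight by the priors:
  P(flood warning | heavy upstream rainfall) = 0.62·0.81 + 0.8138·0.19
        = 0.502200 + 0.154622 = 0.656822
The terms with dam release present sum to 0.154622, so
  P(dam release | flood warning, heavy upstream rainfall) = 0.154622 / 0.656822 ≈ 0.2354

P(dam release | flood warning, heavy upstream rainfall) ≈ 0.2354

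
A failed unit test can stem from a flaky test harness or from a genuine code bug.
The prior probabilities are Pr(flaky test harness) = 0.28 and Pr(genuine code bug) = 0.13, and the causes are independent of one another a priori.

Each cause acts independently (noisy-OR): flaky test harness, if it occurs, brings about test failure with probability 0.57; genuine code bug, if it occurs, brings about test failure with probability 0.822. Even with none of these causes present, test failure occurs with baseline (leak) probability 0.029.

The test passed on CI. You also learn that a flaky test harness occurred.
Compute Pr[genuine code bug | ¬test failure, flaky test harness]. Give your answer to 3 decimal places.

Pr[genuine code bug | ¬test failure, flaky test harness] ≈ 0.026

Under noisy-OR, P(test failure | causes) = 1 − (1−0.029)·∏(1−qᵢ) over the active causes.
P(¬test failure | flaky test harness) = 0.41753*0.87 + 0.07432*0.13 = 0.363251 + 0.009662 = 0.372913
Of this, 0.009662 comes from 0.07432*0.13 (the genuine code bug=true cases).
P(genuine code bug | ¬test failure, flaky test harness) = 0.009662 / 0.372913 ≈ 0.026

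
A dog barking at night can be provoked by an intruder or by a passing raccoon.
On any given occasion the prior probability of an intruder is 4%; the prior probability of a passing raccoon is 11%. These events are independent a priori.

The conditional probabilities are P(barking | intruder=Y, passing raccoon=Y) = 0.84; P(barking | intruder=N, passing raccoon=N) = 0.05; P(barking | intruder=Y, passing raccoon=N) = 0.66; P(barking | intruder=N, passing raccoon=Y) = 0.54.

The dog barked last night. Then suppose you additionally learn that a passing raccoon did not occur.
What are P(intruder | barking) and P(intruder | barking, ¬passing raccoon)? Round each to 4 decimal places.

P(intruder | barking) ≈ 0.2142; P(intruder | barking, ¬passing raccoon) ≈ 0.3548

Sum P(barking|·) weighted by the priors over the 4 (intruder, passing raccoon) configurations:
  P(barking) = 0.05·0.96·0.89 + 0.54·0.96·0.11 + 0.66·0.04·0.89 + 0.84·0.04·0.11
        = 0.042720 + 0.057024 + 0.023496 + 0.003696 = 0.126936
Keeping only the intruder-present terms gives 0.027192, so
  P(intruder | barking) = 0.027192 / 0.126936 ≈ 0.2142

Now also conditioning on passing raccoon≠true:
P(barking | ¬passing raccoon) = 0.05·0.96 + 0.66·0.04 = 0.048000 + 0.026400 = 0.074400
Restricting to configurations with intruder present: 0.66·0.04 = 0.026400.
Hence the posterior is 0.026400/0.074400 ≈ 0.3548.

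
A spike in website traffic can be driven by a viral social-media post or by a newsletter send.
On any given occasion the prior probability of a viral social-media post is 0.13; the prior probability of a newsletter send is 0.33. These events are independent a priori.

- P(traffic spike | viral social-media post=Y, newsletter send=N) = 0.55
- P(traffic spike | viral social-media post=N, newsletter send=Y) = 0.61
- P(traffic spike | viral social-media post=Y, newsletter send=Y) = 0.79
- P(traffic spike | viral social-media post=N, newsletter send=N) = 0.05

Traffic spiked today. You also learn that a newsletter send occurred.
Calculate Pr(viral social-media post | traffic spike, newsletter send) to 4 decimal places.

Pr(viral social-media post | traffic spike, newsletter send) ≈ 0.1621

Sum P(traffic spike|·) weighted by the priors over both values of viral social-media post:
  P(traffic spike | newsletter send) = 0.61·0.87 + 0.79·0.13
        = 0.530700 + 0.102700 = 0.633400
Configurations with viral social-media post contribute 0.102700, so
  P(viral social-media post | traffic spike, newsletter send) = 0.102700 / 0.633400 ≈ 0.1621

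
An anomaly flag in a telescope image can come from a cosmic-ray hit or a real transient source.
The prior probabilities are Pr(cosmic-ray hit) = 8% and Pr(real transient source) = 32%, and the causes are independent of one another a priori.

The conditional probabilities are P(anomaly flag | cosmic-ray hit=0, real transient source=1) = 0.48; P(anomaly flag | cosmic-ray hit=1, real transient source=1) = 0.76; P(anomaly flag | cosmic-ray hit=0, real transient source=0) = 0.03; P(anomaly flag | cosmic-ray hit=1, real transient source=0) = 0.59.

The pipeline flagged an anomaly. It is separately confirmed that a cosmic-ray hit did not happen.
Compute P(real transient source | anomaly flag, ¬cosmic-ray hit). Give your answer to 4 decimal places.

P(anomaly flag | ¬cosmic-ray hit) = 0.03·0.68 + 0.48·0.32 = 0.020400 + 0.153600 = 0.174000
Of this, 0.153600 comes from 0.48·0.32 (the real transient source=true cases).
So P(real transient source | anomaly flag, ¬cosmic-ray hit) = 0.153600/0.174000 ≈ 0.8828.

P(real transient source | anomaly flag, ¬cosmic-ray hit) ≈ 0.8828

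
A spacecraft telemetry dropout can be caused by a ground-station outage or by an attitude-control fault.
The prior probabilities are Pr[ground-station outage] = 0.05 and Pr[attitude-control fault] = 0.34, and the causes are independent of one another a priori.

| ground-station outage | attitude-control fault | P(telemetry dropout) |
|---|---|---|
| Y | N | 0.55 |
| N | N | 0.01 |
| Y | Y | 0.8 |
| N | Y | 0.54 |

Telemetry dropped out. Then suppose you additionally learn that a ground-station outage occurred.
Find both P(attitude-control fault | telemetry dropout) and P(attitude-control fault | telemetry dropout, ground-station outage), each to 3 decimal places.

By total probability over the 4 (ground-station outage, attitude-control fault) configurations:
  P(telemetry dropout) = 0.01*0.95*0.66 + 0.54*0.95*0.34 + 0.55*0.05*0.66 + 0.8*0.05*0.34
        = 0.006270 + 0.174420 + 0.018150 + 0.013600 = 0.212440
Configurations with attitude-control fault contribute 0.188020, so
  P(attitude-control fault | telemetry dropout) = 0.188020 / 0.212440 ≈ 0.885

Now condition on the additional information:
P(telemetry dropout | ground-station outage) = 0.55·0.66 + 0.8·0.34 = 0.363000 + 0.272000 = 0.635000
The attitude-control fault-present share is 0.8·0.34 = 0.272000.
So P(attitude-control fault | telemetry dropout, ground-station outage) = 0.272000/0.635000 ≈ 0.428.
The drop from 0.885 to 0.428 is the explaining-away (discounting) effect.

P(attitude-control fault | telemetry dropout) ≈ 0.885; P(attitude-control fault | telemetry dropout, ground-station outage) ≈ 0.428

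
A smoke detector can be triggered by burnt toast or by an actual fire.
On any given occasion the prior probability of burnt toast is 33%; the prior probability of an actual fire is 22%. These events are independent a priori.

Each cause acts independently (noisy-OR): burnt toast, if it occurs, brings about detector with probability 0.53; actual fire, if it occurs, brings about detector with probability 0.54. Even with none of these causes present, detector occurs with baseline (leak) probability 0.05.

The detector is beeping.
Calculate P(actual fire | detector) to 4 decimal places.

P(actual fire | detector) ≈ 0.4549

Under noisy-OR, P(detector | causes) = 1 − (1−0.05)·∏(1−qᵢ) over the active causes.
Weight on actual fire=true, given the evidence: 0.082986 + 0.057689 = 0.140675
The normalizing constant is 0.05×0.67×0.78 + 0.563×0.67×0.22 + 0.5535×0.33×0.78 + 0.79461×0.33×0.22 = 0.309276
Posterior = 0.140675 / 0.309276 ≈ 0.4549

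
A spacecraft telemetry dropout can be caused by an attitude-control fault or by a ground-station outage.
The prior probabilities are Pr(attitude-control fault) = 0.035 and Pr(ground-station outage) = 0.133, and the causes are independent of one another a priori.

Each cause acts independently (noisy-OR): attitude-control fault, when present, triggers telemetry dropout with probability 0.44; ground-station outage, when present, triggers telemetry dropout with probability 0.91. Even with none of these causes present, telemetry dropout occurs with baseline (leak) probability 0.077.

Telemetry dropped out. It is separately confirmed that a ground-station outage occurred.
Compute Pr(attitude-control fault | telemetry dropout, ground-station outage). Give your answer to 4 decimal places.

Pr(attitude-control fault | telemetry dropout, ground-station outage) ≈ 0.0363

Under noisy-OR, P(telemetry dropout | causes) = 1 − (1−0.077)·∏(1−qᵢ) over the active causes.
By total probability over both values of attitude-control fault:
  P(telemetry dropout | ground-station outage) = 0.91693·0.965 + 0.953481·0.035
        = 0.884837 + 0.033372 = 0.918209
The terms with attitude-control fault present sum to 0.033372, so
  P(attitude-control fault | telemetry dropout, ground-station outage) = 0.033372 / 0.918209 ≈ 0.0363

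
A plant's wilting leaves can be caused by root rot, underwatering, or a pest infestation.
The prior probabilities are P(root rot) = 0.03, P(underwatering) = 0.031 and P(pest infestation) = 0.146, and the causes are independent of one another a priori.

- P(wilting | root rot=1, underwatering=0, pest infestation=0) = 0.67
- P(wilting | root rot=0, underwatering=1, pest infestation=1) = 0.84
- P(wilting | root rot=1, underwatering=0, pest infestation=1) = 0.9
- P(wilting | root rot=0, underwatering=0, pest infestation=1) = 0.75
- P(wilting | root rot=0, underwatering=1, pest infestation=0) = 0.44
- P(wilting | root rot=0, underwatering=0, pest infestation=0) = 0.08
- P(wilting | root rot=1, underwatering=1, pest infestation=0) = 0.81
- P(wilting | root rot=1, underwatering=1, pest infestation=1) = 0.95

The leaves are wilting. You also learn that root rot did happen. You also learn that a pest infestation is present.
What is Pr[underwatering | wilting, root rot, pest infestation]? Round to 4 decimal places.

P(wilting | root rot, pest infestation) = 0.9×0.969 + 0.95×0.031 = 0.872100 + 0.029450 = 0.901550
Restricting to configurations with underwatering present: 0.95×0.031 = 0.029450.
P(underwatering | wilting, root rot, pest infestation) = 0.029450 / 0.901550 ≈ 0.0327

Pr[underwatering | wilting, root rot, pest infestation] ≈ 0.0327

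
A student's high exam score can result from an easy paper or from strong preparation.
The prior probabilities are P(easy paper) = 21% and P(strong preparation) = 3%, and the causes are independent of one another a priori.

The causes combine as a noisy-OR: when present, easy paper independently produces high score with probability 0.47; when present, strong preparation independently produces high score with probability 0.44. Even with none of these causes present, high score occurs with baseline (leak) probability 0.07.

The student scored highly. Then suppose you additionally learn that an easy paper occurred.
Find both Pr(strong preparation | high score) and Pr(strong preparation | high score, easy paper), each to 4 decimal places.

Pr(strong preparation | high score) ≈ 0.0921; Pr(strong preparation | high score, easy paper) ≈ 0.0423

Under noisy-OR, P(high score | causes) = 1 − (1−0.07)·∏(1−qᵢ) over the active causes.
Enumerate the 4 (easy paper, strong preparation) configurations and weight by the priors:
  P(high score) = 0.07·0.79·0.97 + 0.4792·0.79·0.03 + 0.5071·0.21·0.97 + 0.723976·0.21·0.03
        = 0.053641 + 0.011357 + 0.103296 + 0.004561 = 0.172855
Configurations with strong preparation contribute 0.015918, so
  P(strong preparation | high score) = 0.015918 / 0.172855 ≈ 0.0921

Now condition on the additional information:
Enumerate both values of strong preparation and weight by the priors:
  P(high score | easy paper) = 0.5071×0.97 + 0.723976×0.03
        = 0.491887 + 0.021719 = 0.513606
Keeping only the strong preparation-present terms gives 0.021719, so
  P(strong preparation | high score, easy paper) = 0.021719 / 0.513606 ≈ 0.0423
The drop from 0.0921 to 0.0423 is the explaining-away (discounting) effect.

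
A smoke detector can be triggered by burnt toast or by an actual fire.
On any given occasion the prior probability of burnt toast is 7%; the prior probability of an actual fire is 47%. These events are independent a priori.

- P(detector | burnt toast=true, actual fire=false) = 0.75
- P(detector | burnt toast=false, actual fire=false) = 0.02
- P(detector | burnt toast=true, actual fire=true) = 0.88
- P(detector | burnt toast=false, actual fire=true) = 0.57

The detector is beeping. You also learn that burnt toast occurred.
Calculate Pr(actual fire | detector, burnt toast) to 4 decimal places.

Pr(actual fire | detector, burnt toast) ≈ 0.5099

Weight on actual fire=true, given the evidence: 0.88×0.47 = 0.413600
The normalizing constant is 0.75×0.53 + 0.88×0.47 = 0.811100
P(actual fire | detector, burnt toast) = 0.413600/0.811100 ≈ 0.5099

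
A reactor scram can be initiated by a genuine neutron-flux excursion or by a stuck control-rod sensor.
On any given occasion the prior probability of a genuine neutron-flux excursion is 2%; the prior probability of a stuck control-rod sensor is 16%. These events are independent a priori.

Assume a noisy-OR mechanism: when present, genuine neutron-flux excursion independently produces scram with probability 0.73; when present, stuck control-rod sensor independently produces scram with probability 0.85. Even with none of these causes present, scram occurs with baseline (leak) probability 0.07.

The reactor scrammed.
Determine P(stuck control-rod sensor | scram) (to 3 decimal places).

P(stuck control-rod sensor | scram) ≈ 0.663

Under noisy-OR, P(scram | causes) = 1 − (1−0.07)·∏(1−qᵢ) over the active causes.
Enumerate the 4 (genuine neutron-flux excursion, stuck control-rod sensor) configurations and weight by the priors:
  P(scram) = 0.07×0.98×0.84 + 0.8605×0.98×0.16 + 0.7489×0.02×0.84 + 0.962335×0.02×0.16
        = 0.057624 + 0.134926 + 0.012582 + 0.003079 = 0.208211
Keeping only the stuck control-rod sensor-present terms gives 0.138005, so
  P(stuck control-rod sensor | scram) = 0.138005 / 0.208211 ≈ 0.663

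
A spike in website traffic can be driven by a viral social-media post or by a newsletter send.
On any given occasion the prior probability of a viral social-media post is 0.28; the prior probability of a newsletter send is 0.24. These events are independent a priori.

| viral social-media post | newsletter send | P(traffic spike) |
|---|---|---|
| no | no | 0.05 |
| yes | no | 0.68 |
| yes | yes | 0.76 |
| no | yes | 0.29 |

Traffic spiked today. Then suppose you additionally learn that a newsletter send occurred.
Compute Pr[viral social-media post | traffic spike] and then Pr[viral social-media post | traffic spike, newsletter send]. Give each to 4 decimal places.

Pr[viral social-media post | traffic spike] ≈ 0.7165; Pr[viral social-media post | traffic spike, newsletter send] ≈ 0.5047

Weight on viral social-media post=true, given the evidence: 0.144704 + 0.051072 = 0.195776
The normalizing constant is 0.05*0.72*0.76 + 0.29*0.72*0.24 + 0.68*0.28*0.76 + 0.76*0.28*0.24 = 0.273248
Posterior = 0.195776 / 0.273248 ≈ 0.7165

With the extra evidence:
P(traffic spike | newsletter send) = 0.29×0.72 + 0.76×0.28 = 0.208800 + 0.212800 = 0.421600
The viral social-media post-present share is 0.76×0.28 = 0.212800.
So P(viral social-media post | traffic spike, newsletter send) = 0.212800/0.421600 ≈ 0.5047.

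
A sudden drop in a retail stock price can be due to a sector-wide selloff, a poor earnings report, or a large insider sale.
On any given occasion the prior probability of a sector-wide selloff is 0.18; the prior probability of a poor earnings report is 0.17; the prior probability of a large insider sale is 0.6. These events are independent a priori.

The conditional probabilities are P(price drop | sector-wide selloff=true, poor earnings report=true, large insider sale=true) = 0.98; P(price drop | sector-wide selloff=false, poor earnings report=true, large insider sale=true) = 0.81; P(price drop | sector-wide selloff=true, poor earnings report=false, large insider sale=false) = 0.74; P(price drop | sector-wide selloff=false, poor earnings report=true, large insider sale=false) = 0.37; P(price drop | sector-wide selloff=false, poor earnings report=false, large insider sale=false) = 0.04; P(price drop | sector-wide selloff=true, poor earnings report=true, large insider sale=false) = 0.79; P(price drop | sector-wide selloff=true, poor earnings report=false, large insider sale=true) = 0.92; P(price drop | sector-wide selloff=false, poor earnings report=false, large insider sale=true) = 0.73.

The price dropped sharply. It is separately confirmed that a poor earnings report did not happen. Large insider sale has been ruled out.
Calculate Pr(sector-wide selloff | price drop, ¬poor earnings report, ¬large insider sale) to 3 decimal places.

Pr(sector-wide selloff | price drop, ¬poor earnings report, ¬large insider sale) ≈ 0.802

Sum P(price drop|·) weighted by the priors over both values of sector-wide selloff:
  P(price drop | ¬poor earnings report, ¬large insider sale) = 0.04×0.82 + 0.74×0.18
        = 0.032800 + 0.133200 = 0.166000
The terms with sector-wide selloff present sum to 0.133200, so
  P(sector-wide selloff | price drop, ¬poor earnings report, ¬large insider sale) = 0.133200 / 0.166000 ≈ 0.802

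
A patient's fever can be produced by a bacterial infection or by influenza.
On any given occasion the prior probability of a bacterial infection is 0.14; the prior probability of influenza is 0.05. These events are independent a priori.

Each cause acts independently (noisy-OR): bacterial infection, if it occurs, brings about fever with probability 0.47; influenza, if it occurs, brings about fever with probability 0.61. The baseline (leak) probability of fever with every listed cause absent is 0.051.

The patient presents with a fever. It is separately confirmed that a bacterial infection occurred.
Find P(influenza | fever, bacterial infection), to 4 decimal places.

P(influenza | fever, bacterial infection) ≈ 0.0784

Under noisy-OR, P(fever | causes) = 1 − (1−0.051)·∏(1−qᵢ) over the active causes.
For the numerator, keep only influenza=true terms: 0.803842*0.05 = 0.040192
Normalizer over all consistent configurations: 0.49703*0.95 + 0.803842*0.05 = 0.512371
P(influenza | fever, bacterial infection) = 0.040192/0.512371 ≈ 0.0784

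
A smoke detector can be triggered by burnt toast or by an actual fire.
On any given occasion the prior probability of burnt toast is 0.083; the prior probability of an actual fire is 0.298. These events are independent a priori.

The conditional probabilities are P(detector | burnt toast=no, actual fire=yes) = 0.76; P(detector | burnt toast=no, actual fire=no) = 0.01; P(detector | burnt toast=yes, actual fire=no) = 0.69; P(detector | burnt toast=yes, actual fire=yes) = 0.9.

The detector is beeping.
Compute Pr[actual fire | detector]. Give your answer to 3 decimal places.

Weight on actual fire=true, given the evidence: 0.207682 + 0.022261 = 0.229943
The normalizing constant is 0.01*0.917*0.702 + 0.76*0.917*0.298 + 0.69*0.083*0.702 + 0.9*0.083*0.298 = 0.276584
P(actual fire | detector) = 0.229943/0.276584 ≈ 0.831

Pr[actual fire | detector] ≈ 0.831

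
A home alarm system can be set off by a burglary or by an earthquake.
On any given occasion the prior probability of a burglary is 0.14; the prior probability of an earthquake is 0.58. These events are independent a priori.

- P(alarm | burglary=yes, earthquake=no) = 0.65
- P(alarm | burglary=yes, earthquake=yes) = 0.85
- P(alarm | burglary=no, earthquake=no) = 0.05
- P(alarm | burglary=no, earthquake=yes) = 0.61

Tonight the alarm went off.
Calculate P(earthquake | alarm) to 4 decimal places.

P(earthquake | alarm) ≈ 0.8690

Weight on earthquake=true, given the evidence: 0.304268 + 0.069020 = 0.373288
Denominator P(alarm): 0.05×0.86×0.42 + 0.61×0.86×0.58 + 0.65×0.14×0.42 + 0.85×0.14×0.58 = 0.429568
P(earthquake | alarm) = 0.373288/0.429568 ≈ 0.8690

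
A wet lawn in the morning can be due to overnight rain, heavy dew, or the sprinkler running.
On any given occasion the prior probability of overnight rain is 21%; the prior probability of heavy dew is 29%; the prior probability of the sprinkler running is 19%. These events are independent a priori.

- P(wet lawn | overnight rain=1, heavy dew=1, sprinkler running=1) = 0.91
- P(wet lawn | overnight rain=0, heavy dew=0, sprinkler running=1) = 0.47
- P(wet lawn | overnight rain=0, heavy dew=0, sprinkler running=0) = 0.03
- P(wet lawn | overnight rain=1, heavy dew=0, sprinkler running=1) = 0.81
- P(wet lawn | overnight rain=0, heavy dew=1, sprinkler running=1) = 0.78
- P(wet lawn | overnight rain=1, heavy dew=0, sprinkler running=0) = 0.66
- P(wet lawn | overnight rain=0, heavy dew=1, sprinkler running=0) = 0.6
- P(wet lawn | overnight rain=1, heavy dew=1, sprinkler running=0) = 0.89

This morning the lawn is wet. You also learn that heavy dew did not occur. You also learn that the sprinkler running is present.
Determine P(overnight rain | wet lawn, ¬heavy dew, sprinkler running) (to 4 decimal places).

P(overnight rain | wet lawn, ¬heavy dew, sprinkler running) ≈ 0.3142

For the numerator, keep only overnight rain=true terms: 0.81×0.21 = 0.170100
Normalizer over all consistent configurations: 0.47×0.79 + 0.81×0.21 = 0.541400
P(overnight rain | wet lawn, ¬heavy dew, sprinkler running) = 0.170100/0.541400 ≈ 0.3142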